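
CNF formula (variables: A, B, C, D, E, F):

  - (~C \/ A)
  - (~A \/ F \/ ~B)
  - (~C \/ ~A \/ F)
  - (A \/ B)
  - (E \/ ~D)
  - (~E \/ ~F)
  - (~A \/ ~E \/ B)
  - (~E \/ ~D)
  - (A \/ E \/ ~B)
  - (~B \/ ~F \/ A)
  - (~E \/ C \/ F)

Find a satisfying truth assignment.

A=T, B=F, C=F, D=F, E=F, F=F

Pure literal: D appears only negated; assign D = False.
Try A = True.
Try B = False.
  then E is forced to False.
Branch on C: take C = False.
F is now unconstrained; take F = False.
Check each clause:
  1. (~C \/ A) — A is true.
  2. (~B \/ ~A \/ F) — ~B is true.
  3. (~A \/ F \/ ~C) — ~C is true.
  4. (B \/ A) — A is true.
  5. (~D \/ E) — ~D is true.
  6. (~F \/ ~E) — ~F is true.
  7. (~E \/ B \/ ~A) — ~E is true.
  8. (~D \/ ~E) — ~E is true.
  9. (~B \/ A \/ E) — A is true.
  10. (~B \/ ~F \/ A) — A is true.
  11. (~E \/ F \/ C) — ~E is true.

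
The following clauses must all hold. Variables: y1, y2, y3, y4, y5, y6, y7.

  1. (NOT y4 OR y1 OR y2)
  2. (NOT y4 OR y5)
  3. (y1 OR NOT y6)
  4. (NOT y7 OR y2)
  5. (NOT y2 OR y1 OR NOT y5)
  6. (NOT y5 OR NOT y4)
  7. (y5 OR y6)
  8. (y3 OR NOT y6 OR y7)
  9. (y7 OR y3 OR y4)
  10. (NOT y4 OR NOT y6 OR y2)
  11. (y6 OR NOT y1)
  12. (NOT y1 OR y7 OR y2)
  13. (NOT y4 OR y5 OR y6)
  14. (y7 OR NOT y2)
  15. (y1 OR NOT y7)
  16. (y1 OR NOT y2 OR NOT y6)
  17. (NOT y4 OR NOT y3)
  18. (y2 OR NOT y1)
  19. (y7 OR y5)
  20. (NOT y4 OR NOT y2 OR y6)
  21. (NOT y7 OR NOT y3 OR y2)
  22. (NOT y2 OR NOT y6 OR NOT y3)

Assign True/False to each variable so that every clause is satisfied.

y1=True, y2=True, y3=False, y4=False, y5=False, y6=True, y7=True

Check each clause:
  1. (y1 OR y2 OR NOT y4) — y1 is true.
  2. (y5 OR NOT y4) — NOT y4 is true.
  3. (NOT y6 OR y1) — y1 is true.
  4. (y2 OR NOT y7) — y2 is true.
  5. (y1 OR NOT y2 OR NOT y5) — y1 is true.
  6. (NOT y5 OR NOT y4) — NOT y5 is true.
  7. (y6 OR y5) — y6 is true.
  8. (y3 OR y7 OR NOT y6) — y7 is true.
  9. (y3 OR y4 OR y7) — y7 is true.
  10. (NOT y6 OR NOT y4 OR y2) — y2 is true.
  11. (NOT y1 OR y6) — y6 is true.
  12. (y2 OR NOT y1 OR y7) — y2 is true.
  13. (NOT y4 OR y6 OR y5) — NOT y4 is true.
  14. (NOT y2 OR y7) — y7 is true.
  15. (NOT y7 OR y1) — y1 is true.
  16. (NOT y2 OR NOT y6 OR y1) — y1 is true.
  17. (NOT y4 OR NOT y3) — NOT y4 is true.
  18. (NOT y1 OR y2) — y2 is true.
  19. (y7 OR y5) — y7 is true.
  20. (y6 OR NOT y4 OR NOT y2) — NOT y4 is true.
  21. (NOT y3 OR y2 OR NOT y7) — y2 is true.
  22. (NOT y3 OR NOT y2 OR NOT y6) — NOT y3 is true.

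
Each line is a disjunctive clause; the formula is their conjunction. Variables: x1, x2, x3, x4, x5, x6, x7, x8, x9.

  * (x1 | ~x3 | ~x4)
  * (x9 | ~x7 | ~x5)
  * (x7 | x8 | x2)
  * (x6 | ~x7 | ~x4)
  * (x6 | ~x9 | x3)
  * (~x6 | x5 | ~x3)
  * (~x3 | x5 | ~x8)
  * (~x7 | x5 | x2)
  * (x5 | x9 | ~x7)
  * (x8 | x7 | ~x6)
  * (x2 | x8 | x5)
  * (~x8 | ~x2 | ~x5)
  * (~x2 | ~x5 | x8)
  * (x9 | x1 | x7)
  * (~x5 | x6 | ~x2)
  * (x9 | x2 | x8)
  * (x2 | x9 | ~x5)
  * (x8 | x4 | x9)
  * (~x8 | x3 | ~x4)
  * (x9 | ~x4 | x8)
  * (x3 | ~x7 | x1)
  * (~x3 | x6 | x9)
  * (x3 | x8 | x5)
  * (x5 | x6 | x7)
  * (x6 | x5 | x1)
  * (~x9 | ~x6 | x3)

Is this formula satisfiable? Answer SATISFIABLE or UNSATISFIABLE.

Branch on x1: take x1 = False.
For the remaining variables, x2 = False, x3 = True, x4 = False, x5 = True, x6 = True, x7 = True, x8 = True, x9 = True works.
So x1=F, x2=F, x3=T, x4=F, x5=T, x6=T, x7=T, x8=T, x9=T is a satisfying assignment.

SATISFIABLE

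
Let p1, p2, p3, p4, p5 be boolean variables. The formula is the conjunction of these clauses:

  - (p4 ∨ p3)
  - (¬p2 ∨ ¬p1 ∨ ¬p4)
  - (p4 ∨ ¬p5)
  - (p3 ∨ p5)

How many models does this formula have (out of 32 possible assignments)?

13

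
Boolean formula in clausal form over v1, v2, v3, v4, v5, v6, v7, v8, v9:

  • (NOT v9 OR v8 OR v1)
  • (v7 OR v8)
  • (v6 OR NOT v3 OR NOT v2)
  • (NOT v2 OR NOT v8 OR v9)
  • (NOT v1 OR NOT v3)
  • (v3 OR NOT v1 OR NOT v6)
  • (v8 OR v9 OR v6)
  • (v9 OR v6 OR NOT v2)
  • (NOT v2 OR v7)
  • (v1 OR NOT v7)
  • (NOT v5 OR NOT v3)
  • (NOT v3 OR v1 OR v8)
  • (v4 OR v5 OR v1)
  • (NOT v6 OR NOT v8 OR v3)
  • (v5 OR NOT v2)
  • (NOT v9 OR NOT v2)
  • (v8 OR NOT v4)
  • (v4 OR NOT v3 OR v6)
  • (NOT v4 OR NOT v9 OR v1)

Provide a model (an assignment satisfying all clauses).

v2 occurs only negated in the remaining clauses — set v2 = False.
Set v1 = True and propagate.
  then v3 is forced to False.
  then v6 is forced to False.
Try v4 = False.
Try v7 = True.
For the remaining variables, v5 = True, v8 = True, v9 = False works.
Every clause has at least one true literal under this assignment.

v1=True  v2=False  v3=False  v4=False  v5=True  v6=False  v7=True  v8=True  v9=False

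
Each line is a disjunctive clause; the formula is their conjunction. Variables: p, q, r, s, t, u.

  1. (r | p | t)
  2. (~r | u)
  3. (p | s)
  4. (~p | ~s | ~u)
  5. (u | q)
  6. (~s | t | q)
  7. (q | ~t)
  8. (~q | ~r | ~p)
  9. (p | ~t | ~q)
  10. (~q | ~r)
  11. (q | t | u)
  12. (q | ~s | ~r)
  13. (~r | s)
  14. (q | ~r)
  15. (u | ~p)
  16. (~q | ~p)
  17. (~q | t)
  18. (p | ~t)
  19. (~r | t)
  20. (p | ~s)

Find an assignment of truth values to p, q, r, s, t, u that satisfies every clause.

p=1, q=0, r=0, s=0, t=0, u=1

Set p = True and propagate.
  then u is forced to True.
  then s is forced to False.
  then r is forced to False.
  then q is forced to False.
  then t is forced to False.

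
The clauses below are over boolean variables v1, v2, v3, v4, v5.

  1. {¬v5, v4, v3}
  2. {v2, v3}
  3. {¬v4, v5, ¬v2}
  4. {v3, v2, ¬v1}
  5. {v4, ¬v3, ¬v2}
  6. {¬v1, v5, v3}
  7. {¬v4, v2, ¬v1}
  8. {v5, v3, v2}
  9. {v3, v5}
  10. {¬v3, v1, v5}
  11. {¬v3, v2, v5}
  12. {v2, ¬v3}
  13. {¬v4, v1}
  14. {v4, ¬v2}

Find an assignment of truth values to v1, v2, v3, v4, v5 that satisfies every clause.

v1 = 1, v2 = 1, v3 = 1, v4 = 1, v5 = 1

Check each clause:
  1. {v4, v3, ¬v5} — v3 is true.
  2. {v2, v3} — v2 is true.
  3. {v5, ¬v2, ¬v4} — v5 is true.
  4. {v3, v2, ¬v1} — v2 is true.
  5. {v4, ¬v2, ¬v3} — v4 is true.
  6. {¬v1, v3, v5} — v3 is true.
  7. {¬v4, v2, ¬v1} — v2 is true.
  8. {v5, v2, v3} — v2 is true.
  9. {v5, v3} — v3 is true.
  10. {¬v3, v1, v5} — v1 is true.
  11. {v2, v5, ¬v3} — v2 is true.
  12. {¬v3, v2} — v2 is true.
  13. {v1, ¬v4} — v1 is true.
  14. {¬v2, v4} — v4 is true.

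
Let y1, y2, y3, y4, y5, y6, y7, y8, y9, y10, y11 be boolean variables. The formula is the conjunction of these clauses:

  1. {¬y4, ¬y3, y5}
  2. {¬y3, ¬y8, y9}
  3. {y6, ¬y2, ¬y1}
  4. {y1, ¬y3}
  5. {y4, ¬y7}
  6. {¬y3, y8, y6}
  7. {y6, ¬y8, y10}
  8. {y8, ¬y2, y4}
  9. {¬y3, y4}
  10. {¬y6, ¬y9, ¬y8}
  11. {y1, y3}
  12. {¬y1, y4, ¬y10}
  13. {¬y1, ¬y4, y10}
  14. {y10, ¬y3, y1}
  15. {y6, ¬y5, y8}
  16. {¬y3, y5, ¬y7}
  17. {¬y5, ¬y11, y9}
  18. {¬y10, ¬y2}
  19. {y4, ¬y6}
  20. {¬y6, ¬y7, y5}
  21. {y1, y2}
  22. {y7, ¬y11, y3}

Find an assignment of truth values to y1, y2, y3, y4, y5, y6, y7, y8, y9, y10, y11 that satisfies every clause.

Pure literal: y11 appears only negated; assign y11 = False.
Branch on y1: take y1 = True.
Branch on y2: take y2 = False.
The remaining clauses are satisfied by y3 = False, y4 = True, y5 = False, y6 = False, y7 = False, y8 = False, y9 = False, y10 = True.

y1 = T, y2 = F, y3 = F, y4 = T, y5 = F, y6 = F, y7 = F, y8 = F, y9 = F, y10 = T, y11 = F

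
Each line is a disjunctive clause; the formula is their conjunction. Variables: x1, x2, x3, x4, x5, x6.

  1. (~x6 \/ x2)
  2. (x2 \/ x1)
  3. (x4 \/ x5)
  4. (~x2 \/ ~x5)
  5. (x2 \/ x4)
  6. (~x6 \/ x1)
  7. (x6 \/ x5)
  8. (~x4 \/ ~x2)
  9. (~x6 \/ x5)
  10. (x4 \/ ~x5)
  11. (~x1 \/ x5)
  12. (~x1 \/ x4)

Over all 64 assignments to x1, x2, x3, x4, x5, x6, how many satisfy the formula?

2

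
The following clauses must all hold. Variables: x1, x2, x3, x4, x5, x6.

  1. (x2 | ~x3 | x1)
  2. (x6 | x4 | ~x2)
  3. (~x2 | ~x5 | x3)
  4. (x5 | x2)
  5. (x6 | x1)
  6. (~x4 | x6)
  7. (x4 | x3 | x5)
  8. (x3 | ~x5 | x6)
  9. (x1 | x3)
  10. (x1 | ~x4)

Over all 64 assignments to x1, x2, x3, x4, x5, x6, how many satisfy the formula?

Split on x3, then x1.
  x3=1, x1=1: 7 of the 16 assignments to (x2,x4,x5,x6) work.
  x3=1, x1=0: remaining (x2,x4,x5,x6) ∈ {(1,0,0,1); (1,0,1,1)} — 2.
  x3=0, x1=1: remaining (x2,x4,x5,x6) ∈ {(0,0,1,1); (0,1,1,1); (1,1,0,1)} — 3.
  x3=0, x1=0: a clause becomes empty — 0.
Total: 7 + 2 + 3 + 0 = 12.

12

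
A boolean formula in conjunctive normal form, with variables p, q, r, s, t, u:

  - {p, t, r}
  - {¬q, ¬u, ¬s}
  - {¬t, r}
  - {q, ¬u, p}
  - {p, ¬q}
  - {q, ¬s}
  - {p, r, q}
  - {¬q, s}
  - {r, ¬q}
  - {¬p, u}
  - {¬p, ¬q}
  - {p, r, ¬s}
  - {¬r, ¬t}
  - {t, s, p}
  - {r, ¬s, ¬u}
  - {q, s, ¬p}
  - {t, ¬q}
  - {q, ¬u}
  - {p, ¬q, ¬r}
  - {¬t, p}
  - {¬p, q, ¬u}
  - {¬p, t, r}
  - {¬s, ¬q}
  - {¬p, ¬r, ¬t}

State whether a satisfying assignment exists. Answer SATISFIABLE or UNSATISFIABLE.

UNSATISFIABLE

p = True:
  propagation gives u=True, q=False; an empty clause results — contradiction.
p = False:
  propagation gives q=False, u=False, s=False, r=True; an empty clause results — contradiction.
Every branch closes, so no satisfying assignment exists.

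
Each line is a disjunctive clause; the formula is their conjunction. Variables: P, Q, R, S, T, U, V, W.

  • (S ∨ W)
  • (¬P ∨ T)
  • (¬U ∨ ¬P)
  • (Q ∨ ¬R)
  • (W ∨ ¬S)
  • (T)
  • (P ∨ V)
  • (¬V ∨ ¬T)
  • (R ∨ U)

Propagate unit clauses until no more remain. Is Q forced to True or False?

True

Unit clause (T) sets T = True.
(¬V ∨ ¬T) with T = True leaves only ¬V, so V = False.
In (V ∨ P), V is now false; P must hold, so P = True.
From (¬U ∨ ¬P) and P = True: U = False.
In (R ∨ U), U is now false; R must hold, so R = True.
(Q ∨ ¬R) with R = True leaves only Q, so Q = True.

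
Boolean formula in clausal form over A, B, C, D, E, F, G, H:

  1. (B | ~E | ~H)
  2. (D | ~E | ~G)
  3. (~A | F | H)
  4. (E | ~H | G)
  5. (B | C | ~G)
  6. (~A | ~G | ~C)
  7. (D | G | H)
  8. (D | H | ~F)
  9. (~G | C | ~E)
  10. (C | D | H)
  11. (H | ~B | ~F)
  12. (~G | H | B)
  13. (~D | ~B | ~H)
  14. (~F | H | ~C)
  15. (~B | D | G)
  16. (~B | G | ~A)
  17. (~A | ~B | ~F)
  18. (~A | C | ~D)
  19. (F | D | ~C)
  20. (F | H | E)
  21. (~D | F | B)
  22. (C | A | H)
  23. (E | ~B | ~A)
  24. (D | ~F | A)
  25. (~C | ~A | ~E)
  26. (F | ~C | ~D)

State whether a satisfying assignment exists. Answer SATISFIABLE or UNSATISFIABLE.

SATISFIABLE

Try A = False.
Try B = True.
The remaining clauses are satisfied by C = False, D = False, E = False, F = False, G = True, H = True.
So A=F, B=T, C=F, D=F, E=F, F=F, G=T, H=T is a satisfying assignment.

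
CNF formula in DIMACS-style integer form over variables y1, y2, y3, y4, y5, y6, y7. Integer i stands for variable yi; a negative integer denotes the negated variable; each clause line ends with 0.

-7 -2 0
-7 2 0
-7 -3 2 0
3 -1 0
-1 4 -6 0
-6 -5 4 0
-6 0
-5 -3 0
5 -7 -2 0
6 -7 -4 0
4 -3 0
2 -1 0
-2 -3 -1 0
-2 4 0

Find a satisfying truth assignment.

y1=F, y2=T, y3=F, y4=T, y5=T, y6=F, y7=F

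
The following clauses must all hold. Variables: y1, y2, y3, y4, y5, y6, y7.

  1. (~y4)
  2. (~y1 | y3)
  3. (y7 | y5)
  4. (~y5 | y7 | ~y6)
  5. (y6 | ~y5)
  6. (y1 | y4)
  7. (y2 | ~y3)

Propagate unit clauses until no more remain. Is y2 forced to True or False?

Unit clause (~y4) sets y4 = False.
In (y4 | y1), y4 is now false; y1 must hold, so y1 = True.
In (~y1 | y3), ~y1 is now false; y3 must hold, so y3 = True.
From (~y3 | y2) and y3 = True: y2 = True.

True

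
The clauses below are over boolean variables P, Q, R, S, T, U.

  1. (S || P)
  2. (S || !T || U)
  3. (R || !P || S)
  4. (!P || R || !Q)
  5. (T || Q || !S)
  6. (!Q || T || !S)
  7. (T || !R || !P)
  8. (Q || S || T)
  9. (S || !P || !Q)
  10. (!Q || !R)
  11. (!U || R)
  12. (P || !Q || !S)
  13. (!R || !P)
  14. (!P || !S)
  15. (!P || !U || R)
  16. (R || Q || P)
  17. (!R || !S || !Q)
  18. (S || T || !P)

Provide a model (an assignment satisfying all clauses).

P = 0  Q = 0  R = 1  S = 1  T = 1  U = 1

Try P = False.
  then S is forced to True.
  then Q is forced to False.
  then T is forced to True.
  then R is forced to True.
U is now unconstrained; take U = True.
Check each clause:
  1. (S || P) — S is true.
  2. (S || U || !T) — S is true.
  3. (!P || S || R) — R is true.
  4. (!P || R || !Q) — R is true.
  5. (T || !S || Q) — T is true.
  6. (!Q || !S || T) — T is true.
  7. (!P || !R || T) — T is true.
  8. (T || Q || S) — S is true.
  9. (S || !P || !Q) — S is true.
  10. (!R || !Q) — !Q is true.
  11. (R || !U) — R is true.
  12. (!S || P || !Q) — !Q is true.
  13. (!R || !P) — !P is true.
  14. (!P || !S) — !P is true.
  15. (!U || R || !P) — R is true.
  16. (R || Q || P) — R is true.
  17. (!Q || !R || !S) — !Q is true.
  18. (!P || S || T) — S is true.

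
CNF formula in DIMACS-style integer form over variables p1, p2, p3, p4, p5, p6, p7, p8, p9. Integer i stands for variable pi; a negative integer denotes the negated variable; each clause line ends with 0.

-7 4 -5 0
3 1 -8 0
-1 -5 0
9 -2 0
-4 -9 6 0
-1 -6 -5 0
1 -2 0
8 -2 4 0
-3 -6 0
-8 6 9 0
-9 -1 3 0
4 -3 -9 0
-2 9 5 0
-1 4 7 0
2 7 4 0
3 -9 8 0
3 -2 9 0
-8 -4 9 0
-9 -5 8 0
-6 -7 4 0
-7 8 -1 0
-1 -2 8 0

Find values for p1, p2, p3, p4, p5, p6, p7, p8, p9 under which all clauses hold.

p1=False, p2=False, p3=False, p4=True, p5=True, p6=True, p7=False, p8=False, p9=False

Check each clause:
  1. (~p7 \/ p4 \/ ~p5) — ~p7 is true.
  2. (p1 \/ p3 \/ ~p8) — ~p8 is true.
  3. (~p5 \/ ~p1) — ~p1 is true.
  4. (~p2 \/ p9) — ~p2 is true.
  5. (~p4 \/ p6 \/ ~p9) — p6 is true.
  6. (~p1 \/ ~p6 \/ ~p5) — ~p1 is true.
  7. (~p2 \/ p1) — ~p2 is true.
  8. (~p2 \/ p8 \/ p4) — p4 is true.
  9. (~p6 \/ ~p3) — ~p3 is true.
  10. (p6 \/ p9 \/ ~p8) — ~p8 is true.
  11. (~p1 \/ p3 \/ ~p9) — ~p1 is true.
  12. (~p9 \/ p4 \/ ~p3) — p4 is true.
  13. (~p2 \/ p9 \/ p5) — p5 is true.
  14. (~p1 \/ p4 \/ p7) — p4 is true.
  15. (p2 \/ p4 \/ p7) — p4 is true.
  16. (~p9 \/ p3 \/ p8) — ~p9 is true.
  17. (~p2 \/ p3 \/ p9) — ~p2 is true.
  18. (p9 \/ ~p8 \/ ~p4) — ~p8 is true.
  19. (p8 \/ ~p5 \/ ~p9) — ~p9 is true.
  20. (p4 \/ ~p6 \/ ~p7) — ~p7 is true.
  21. (~p7 \/ p8 \/ ~p1) — ~p7 is true.
  22. (p8 \/ ~p2 \/ ~p1) — ~p1 is true.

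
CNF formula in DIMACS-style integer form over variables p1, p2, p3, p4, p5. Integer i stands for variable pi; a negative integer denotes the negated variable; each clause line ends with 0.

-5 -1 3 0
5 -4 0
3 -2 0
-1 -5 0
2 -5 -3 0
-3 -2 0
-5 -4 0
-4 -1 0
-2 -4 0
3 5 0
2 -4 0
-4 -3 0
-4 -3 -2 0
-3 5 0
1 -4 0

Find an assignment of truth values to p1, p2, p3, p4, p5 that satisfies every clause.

p1 = False, p2 = False, p3 = False, p4 = False, p5 = True

Check each clause:
  1. (¬p5 ∨ ¬p1 ∨ p3) — ¬p1 is true.
  2. (¬p4 ∨ p5) — ¬p4 is true.
  3. (¬p2 ∨ p3) — ¬p2 is true.
  4. (¬p1 ∨ ¬p5) — ¬p1 is true.
  5. (¬p3 ∨ p2 ∨ ¬p5) — ¬p3 is true.
  6. (¬p3 ∨ ¬p2) — ¬p3 is true.
  7. (¬p5 ∨ ¬p4) — ¬p4 is true.
  8. (¬p4 ∨ ¬p1) — ¬p4 is true.
  9. (¬p2 ∨ ¬p4) — ¬p4 is true.
  10. (p5 ∨ p3) — p5 is true.
  11. (¬p4 ∨ p2) — ¬p4 is true.
  12. (¬p4 ∨ ¬p3) — ¬p4 is true.
  13. (¬p3 ∨ ¬p4 ∨ ¬p2) — ¬p4 is true.
  14. (¬p3 ∨ p5) — p5 is true.
  15. (p1 ∨ ¬p4) — ¬p4 is true.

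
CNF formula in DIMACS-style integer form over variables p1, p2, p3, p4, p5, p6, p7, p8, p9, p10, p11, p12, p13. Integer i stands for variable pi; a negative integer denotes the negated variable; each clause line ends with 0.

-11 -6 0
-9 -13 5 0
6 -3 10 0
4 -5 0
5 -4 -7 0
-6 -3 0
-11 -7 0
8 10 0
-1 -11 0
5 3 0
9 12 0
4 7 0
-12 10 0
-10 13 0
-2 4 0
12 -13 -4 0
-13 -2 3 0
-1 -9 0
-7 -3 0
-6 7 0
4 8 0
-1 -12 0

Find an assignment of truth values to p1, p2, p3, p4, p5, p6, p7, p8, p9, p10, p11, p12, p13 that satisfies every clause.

p1 = False  p2 = False  p3 = True  p4 = True  p5 = False  p6 = False  p7 = False  p8 = True  p9 = False  p10 = True  p11 = True  p12 = True  p13 = True

Check each clause:
  1. (~p6 \/ ~p11) — ~p6 is true.
  2. (p5 \/ ~p9 \/ ~p13) — ~p9 is true.
  3. (p6 \/ p10 \/ ~p3) — p10 is true.
  4. (p4 \/ ~p5) — ~p5 is true.
  5. (~p4 \/ ~p7 \/ p5) — ~p7 is true.
  6. (~p3 \/ ~p6) — ~p6 is true.
  7. (~p11 \/ ~p7) — ~p7 is true.
  8. (p8 \/ p10) — p8 is true.
  9. (~p11 \/ ~p1) — ~p1 is true.
  10. (p3 \/ p5) — p3 is true.
  11. (p9 \/ p12) — p12 is true.
  12. (p4 \/ p7) — p4 is true.
  13. (~p12 \/ p10) — p10 is true.
  14. (p13 \/ ~p10) — p13 is true.
  15. (~p2 \/ p4) — p4 is true.
  16. (p12 \/ ~p4 \/ ~p13) — p12 is true.
  17. (~p13 \/ ~p2 \/ p3) — p3 is true.
  18. (~p9 \/ ~p1) — ~p1 is true.
  19. (~p7 \/ ~p3) — ~p7 is true.
  20. (p7 \/ ~p6) — ~p6 is true.
  21. (p4 \/ p8) — p8 is true.
  22. (~p1 \/ ~p12) — ~p1 is true.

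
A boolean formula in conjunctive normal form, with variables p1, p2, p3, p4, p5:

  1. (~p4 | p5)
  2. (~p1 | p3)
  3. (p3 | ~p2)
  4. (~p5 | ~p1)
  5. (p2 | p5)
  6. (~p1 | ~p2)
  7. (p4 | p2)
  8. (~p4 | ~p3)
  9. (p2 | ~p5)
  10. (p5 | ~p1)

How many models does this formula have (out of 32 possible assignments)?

Satisfying assignments:
  p1=F p2=T p3=T p4=F p5=F
  p1=F p2=T p3=T p4=F p5=T
Count: 2.

2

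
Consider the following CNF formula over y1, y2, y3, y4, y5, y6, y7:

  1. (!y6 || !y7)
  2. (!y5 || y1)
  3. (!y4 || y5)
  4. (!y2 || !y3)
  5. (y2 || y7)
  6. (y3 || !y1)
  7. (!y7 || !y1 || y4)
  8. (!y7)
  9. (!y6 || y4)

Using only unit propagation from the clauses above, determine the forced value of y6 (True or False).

Unit clause (!y7) sets y7 = False.
(y2 || y7) with y7 = False leaves only y2, so y2 = True.
From (!y3 || !y2) and y2 = True: y3 = False.
(!y1 || y3) with y3 = False leaves only !y1, so y1 = False.
From (!y5 || y1) and y1 = False: y5 = False.
From (y5 || !y4) and y5 = False: y4 = False.
(y4 || !y6) with y4 = False leaves only !y6, so y6 = False.

False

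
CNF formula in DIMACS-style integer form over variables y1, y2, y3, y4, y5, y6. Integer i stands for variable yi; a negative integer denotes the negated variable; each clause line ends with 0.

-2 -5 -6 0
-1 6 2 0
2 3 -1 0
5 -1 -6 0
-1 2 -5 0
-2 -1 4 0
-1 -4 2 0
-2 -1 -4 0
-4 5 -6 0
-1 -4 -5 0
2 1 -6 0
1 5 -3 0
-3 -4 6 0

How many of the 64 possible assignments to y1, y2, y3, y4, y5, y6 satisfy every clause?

11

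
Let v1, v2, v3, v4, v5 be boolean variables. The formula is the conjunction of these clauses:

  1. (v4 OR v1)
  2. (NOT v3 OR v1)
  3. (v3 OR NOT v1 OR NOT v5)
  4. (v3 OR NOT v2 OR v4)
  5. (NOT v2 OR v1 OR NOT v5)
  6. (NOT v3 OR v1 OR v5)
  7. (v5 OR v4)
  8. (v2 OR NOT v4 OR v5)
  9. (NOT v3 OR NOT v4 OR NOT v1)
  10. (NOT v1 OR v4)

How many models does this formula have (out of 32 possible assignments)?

3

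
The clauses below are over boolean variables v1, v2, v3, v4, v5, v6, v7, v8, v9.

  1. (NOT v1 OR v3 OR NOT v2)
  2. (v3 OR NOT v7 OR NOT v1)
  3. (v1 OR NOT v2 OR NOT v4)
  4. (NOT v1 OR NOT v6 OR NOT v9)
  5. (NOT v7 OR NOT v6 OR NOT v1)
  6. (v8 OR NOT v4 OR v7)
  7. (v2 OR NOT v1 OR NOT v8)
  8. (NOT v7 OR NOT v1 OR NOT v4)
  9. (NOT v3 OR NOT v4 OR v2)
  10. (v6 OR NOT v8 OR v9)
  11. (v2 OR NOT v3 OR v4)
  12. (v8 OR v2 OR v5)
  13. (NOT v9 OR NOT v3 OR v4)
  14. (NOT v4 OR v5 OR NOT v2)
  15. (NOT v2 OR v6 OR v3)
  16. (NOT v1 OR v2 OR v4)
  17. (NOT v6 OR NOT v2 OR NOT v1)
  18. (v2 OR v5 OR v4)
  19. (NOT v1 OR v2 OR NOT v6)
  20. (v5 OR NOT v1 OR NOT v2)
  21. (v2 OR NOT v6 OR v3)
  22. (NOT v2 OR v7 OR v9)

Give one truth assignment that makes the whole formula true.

v1=False, v2=True, v3=True, v4=False, v5=True, v6=False, v7=True, v8=False, v9=False

v5 occurs only positively in the remaining clauses — set v5 = True.
Branch on v1: take v1 = False.
The remaining clauses are satisfied by v2 = True, v3 = True, v4 = False, v6 = False, v7 = True, v8 = False, v9 = False.
Every clause has at least one true literal under this assignment.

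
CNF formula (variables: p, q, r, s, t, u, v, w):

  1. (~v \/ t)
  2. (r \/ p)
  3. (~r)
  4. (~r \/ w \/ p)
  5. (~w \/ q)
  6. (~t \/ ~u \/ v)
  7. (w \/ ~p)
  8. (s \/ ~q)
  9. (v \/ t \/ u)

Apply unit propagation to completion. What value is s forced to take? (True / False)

True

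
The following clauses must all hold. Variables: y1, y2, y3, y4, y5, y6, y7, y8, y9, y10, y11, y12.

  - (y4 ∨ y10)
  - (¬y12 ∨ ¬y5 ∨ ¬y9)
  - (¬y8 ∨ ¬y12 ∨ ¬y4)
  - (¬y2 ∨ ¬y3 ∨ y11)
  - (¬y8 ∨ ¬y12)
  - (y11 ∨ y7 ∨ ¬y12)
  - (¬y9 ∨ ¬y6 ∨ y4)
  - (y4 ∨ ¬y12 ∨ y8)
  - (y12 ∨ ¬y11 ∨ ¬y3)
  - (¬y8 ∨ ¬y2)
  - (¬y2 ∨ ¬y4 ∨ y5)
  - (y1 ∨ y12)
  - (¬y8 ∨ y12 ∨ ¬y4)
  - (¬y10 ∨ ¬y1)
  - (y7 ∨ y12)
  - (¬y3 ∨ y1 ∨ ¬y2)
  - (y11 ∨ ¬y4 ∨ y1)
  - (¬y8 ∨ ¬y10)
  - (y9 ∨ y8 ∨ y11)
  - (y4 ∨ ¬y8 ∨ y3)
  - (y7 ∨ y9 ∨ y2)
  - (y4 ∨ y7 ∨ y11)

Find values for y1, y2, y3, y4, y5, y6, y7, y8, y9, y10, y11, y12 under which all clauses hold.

Pure literal: y6 appears only negated; assign y6 = False.
y7 occurs only positively in the remaining clauses — set y7 = True.
Set y1 = True and propagate.
  then y10 is forced to False.
  then y4 is forced to True.
Branch on y2: take y2 = True.
  then y8 is forced to False.
  then y5 is forced to True.
For the remaining variables, y3 = False, y9 = True, y11 = True, y12 = False works.

y1=True, y2=True, y3=False, y4=True, y5=True, y6=False, y7=True, y8=False, y9=True, y10=False, y11=True, y12=False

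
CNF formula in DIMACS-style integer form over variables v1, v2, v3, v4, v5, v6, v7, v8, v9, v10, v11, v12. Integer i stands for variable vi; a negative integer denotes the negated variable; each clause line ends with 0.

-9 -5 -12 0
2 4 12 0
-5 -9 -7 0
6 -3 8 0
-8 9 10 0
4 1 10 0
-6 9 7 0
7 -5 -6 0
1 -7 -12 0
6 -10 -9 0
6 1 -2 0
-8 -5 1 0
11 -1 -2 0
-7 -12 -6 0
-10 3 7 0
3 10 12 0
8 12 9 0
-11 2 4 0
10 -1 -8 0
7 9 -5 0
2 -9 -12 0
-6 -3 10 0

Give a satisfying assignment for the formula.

v1=F, v2=F, v3=T, v4=T, v5=F, v6=T, v7=T, v8=T, v9=F, v10=T, v11=T, v12=F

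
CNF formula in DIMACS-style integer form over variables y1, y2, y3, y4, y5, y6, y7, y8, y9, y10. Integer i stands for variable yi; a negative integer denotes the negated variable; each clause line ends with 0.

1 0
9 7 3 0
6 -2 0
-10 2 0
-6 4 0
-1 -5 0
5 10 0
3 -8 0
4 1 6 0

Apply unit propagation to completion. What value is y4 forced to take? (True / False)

True

(y1) is a unit clause: y1 = True.
(~y5 \/ ~y1): since y1 = True, the clause reduces to (~y5). y5 = False.
(y5 \/ y10) with y5 = False leaves only y10, so y10 = True.
From (y2 \/ ~y10) and y10 = True: y2 = True.
(y6 \/ ~y2) with y2 = True leaves only y6, so y6 = True.
(~y6 \/ y4): since y6 = True, the clause reduces to (y4). y4 = True.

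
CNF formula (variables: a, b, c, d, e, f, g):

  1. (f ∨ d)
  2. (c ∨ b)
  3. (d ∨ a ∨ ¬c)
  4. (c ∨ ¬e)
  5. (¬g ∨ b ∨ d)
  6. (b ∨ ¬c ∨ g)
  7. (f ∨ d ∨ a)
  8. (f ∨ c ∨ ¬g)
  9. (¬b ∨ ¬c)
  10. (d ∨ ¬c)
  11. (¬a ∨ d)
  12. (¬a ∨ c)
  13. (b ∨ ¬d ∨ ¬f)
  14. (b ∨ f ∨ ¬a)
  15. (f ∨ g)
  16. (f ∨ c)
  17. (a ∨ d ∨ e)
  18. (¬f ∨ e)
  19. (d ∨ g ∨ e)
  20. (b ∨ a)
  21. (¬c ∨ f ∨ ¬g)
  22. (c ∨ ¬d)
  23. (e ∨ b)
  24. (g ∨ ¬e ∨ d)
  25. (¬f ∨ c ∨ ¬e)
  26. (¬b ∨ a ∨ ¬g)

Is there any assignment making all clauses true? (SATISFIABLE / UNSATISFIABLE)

UNSATISFIABLE

c = True:
  propagation gives b=False, g=True, d=True, f=False; an empty clause results — contradiction.
c = False:
  propagation gives b=True, e=False, a=False, f=True; an empty clause results — contradiction.
Every branch closes, so no satisfying assignment exists.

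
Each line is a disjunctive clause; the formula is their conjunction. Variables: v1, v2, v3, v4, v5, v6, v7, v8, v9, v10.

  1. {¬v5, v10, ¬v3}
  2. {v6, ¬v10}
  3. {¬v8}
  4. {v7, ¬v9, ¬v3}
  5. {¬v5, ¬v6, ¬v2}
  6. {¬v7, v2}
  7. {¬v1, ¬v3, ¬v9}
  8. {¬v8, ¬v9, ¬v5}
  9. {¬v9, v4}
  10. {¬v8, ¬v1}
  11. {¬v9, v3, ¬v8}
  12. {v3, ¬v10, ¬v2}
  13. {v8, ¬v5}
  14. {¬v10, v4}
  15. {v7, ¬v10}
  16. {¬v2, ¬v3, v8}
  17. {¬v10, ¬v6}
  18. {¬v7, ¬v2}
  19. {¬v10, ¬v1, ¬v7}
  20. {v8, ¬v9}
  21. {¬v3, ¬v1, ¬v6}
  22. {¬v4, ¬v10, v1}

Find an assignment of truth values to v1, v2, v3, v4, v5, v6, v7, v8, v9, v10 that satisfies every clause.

The clause (¬v8) is unit: v8 must be False.
(¬v5) is a unit clause, so v5 = False.
Unit propagation: (¬v9) forces v9 = False.
v10 occurs only negated in the remaining clauses — set v10 = False.
Try v1 = True.
Set v2 = True and propagate.
  then v3 is forced to False.
  then v7 is forced to False.
v4, v6 are now unconstrained; take v4 = False, v6 = False.

v1=True, v2=True, v3=False, v4=False, v5=False, v6=False, v7=False, v8=False, v9=False, v10=False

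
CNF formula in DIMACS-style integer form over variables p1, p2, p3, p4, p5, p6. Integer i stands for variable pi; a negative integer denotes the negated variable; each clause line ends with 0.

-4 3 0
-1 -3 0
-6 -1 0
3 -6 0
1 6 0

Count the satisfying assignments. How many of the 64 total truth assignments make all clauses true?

Case analysis on p1 and p3:
  p1=T, p3=T: a clause becomes empty — 0.
  p1=T, p3=F: remaining (p2,p4,p5,p6) ∈ {(F,F,F,F); (F,F,T,F); (T,F,F,F); (T,F,T,F)} — 4.
  p1=F, p3=T: forces p6=T; p2, p4, p5 free → 2^3 = 8.
  p1=F, p3=F: a clause becomes empty — 0.
Total: 0 + 4 + 8 + 0 = 12.

12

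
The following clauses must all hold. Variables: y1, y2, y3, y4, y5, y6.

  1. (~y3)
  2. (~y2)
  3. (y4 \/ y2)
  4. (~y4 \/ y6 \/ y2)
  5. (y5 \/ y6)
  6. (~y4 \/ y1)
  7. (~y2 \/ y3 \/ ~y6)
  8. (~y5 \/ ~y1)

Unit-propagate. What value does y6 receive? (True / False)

True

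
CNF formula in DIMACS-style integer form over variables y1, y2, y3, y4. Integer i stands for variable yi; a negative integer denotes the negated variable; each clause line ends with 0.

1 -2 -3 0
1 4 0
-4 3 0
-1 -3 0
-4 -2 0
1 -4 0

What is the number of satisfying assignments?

The models are:
  y1=T y2=F y3=F y4=F
  y1=T y2=T y3=F y4=F
That's 2 in total.

2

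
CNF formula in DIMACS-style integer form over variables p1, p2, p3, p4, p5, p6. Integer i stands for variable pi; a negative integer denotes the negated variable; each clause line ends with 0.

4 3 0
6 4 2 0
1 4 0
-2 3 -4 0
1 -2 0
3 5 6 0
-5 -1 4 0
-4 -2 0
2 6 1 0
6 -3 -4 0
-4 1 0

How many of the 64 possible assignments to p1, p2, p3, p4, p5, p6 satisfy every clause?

8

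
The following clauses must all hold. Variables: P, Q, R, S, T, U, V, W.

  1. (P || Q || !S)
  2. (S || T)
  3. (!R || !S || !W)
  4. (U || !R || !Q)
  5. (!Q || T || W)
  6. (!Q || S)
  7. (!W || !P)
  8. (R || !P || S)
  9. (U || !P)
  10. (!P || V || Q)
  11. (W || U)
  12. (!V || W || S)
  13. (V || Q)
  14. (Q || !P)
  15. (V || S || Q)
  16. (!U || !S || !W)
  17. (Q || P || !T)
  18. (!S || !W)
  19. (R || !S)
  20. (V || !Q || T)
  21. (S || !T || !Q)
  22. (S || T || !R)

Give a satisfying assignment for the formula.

P=False, Q=True, R=True, S=True, T=True, U=True, V=False, W=False

Branch on P: take P = False.
For the remaining variables, Q = True, R = True, S = True, T = True, U = True, V = False, W = False works.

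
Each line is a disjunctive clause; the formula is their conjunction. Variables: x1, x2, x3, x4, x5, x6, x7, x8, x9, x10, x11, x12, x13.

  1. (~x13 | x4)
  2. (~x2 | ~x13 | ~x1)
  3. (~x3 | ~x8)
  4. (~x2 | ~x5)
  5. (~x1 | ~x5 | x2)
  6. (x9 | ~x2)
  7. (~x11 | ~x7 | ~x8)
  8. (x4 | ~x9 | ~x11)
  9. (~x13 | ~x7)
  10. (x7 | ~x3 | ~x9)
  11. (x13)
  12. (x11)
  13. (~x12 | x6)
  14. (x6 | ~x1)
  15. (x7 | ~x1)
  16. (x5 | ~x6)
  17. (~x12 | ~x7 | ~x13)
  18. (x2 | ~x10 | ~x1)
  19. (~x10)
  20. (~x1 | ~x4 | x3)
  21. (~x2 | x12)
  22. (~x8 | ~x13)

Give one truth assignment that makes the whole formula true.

(x13) is a unit clause, so x13 = True.
The clause (x4) is unit: x4 must be True.
The clause (~x7) is unit: x7 must be False.
Unit propagation: (x11) forces x11 = True.
(~x1) is a unit clause, so x1 = False.
(~x10) is a unit clause, so x10 = False.
The clause (~x8) is unit: x8 must be False.
Pure literal: x2 appears only negated; assign x2 = False.
Try x3 = True.
  then x9 is forced to False.
Try x5 = False.
  then x6 is forced to False.
  then x12 is forced to False.
Check each clause:
  1. (~x13 | x4) — x4 is true.
  2. (~x13 | ~x1 | ~x2) — ~x1 is true.
  3. (~x8 | ~x3) — ~x8 is true.
  4. (~x2 | ~x5) — ~x5 is true.
  5. (~x1 | ~x5 | x2) — ~x5 is true.
  6. (x9 | ~x2) — ~x2 is true.
  7. (~x11 | ~x7 | ~x8) — ~x8 is true.
  8. (x4 | ~x11 | ~x9) — x4 is true.
  9. (~x13 | ~x7) — ~x7 is true.
  10. (x7 | ~x3 | ~x9) — ~x9 is true.
  11. (x13) — x13 is true.
  12. (x11) — x11 is true.
  13. (x6 | ~x12) — ~x12 is true.
  14. (x6 | ~x1) — ~x1 is true.
  15. (~x1 | x7) — ~x1 is true.
  16. (x5 | ~x6) — ~x6 is true.
  17. (~x7 | ~x12 | ~x13) — ~x7 is true.
  18. (x2 | ~x10 | ~x1) — ~x1 is true.
  19. (~x10) — ~x10 is true.
  20. (x3 | ~x4 | ~x1) — x3 is true.
  21. (x12 | ~x2) — ~x2 is true.
  22. (~x13 | ~x8) — ~x8 is true.

x1=False, x2=False, x3=True, x4=True, x5=False, x6=False, x7=False, x8=False, x9=False, x10=False, x11=True, x12=False, x13=True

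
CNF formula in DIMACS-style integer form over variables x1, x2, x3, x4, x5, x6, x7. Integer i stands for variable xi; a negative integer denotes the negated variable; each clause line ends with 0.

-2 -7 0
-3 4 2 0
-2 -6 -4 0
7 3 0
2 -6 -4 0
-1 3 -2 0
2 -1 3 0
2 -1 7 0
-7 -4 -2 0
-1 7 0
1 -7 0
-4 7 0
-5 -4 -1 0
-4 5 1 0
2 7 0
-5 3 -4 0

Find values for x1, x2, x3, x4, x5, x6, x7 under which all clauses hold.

x1=F, x2=T, x3=T, x4=F, x5=T, x6=T, x7=F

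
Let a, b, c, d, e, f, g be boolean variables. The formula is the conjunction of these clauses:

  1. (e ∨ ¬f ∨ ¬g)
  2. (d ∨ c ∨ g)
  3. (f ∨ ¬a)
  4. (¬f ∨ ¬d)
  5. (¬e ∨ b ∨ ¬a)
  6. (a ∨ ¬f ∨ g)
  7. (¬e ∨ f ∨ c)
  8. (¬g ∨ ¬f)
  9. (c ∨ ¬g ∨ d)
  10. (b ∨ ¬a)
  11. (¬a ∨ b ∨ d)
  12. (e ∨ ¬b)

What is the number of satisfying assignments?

Case analysis on f and a:
  f=1, a=1: remaining (b,c,d,e,g) ∈ {(1,1,0,1,0)} — 1.
  f=1, a=0: a clause becomes empty — 0.
  f=0, a=1: a clause becomes empty — 0.
  f=0, a=0: g free; 7 ways for (b,c,d,e) × 2^1 = 14.
Total: 1 + 0 + 0 + 14 = 15.

15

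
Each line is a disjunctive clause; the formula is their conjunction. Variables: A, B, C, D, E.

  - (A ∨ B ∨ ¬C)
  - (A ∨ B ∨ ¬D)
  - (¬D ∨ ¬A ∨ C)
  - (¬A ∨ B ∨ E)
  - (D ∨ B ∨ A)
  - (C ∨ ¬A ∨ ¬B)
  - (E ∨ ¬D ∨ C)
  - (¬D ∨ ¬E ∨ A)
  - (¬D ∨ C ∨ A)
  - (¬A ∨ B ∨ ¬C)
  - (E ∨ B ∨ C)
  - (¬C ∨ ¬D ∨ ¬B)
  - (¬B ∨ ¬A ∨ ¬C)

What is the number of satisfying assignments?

5

Satisfying assignments:
  A=0 B=1 C=0 D=0 E=0
  A=0 B=1 C=0 D=0 E=1
  A=0 B=1 C=1 D=0 E=0
  A=0 B=1 C=1 D=0 E=1
  A=1 B=0 C=0 D=0 E=1
That's 5 in total.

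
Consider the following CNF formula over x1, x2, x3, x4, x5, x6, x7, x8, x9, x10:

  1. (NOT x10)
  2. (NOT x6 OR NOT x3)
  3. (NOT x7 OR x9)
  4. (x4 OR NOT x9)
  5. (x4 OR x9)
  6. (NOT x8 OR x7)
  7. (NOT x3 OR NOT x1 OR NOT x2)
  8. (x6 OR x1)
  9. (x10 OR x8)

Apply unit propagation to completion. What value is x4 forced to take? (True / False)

True

(NOT x10) stands alone — x10 = False.
From (x8 OR x10) and x10 = False: x8 = True.
(NOT x8 OR x7) with x8 = True leaves only x7, so x7 = True.
From (NOT x7 OR x9) and x7 = True: x9 = True.
(x4 OR NOT x9): since x9 = True, the clause reduces to (x4). x4 = True.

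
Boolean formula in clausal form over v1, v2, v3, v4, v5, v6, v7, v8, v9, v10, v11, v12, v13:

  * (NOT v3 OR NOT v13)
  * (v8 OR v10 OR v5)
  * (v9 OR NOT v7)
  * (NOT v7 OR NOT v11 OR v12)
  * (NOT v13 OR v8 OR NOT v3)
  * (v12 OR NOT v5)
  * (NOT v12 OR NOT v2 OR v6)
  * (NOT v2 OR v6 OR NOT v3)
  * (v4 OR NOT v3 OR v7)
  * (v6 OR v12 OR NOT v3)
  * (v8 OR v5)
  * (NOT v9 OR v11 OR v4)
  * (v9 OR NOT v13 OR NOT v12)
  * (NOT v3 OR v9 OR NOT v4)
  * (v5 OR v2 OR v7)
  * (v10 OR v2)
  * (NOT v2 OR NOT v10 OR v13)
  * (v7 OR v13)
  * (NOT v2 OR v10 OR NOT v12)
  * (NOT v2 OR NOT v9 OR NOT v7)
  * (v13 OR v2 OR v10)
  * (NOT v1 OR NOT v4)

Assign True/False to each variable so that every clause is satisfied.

v1=True  v2=False  v3=False  v4=False  v5=False  v6=False  v7=True  v8=True  v9=True  v10=True  v11=True  v12=True  v13=True

Pure literal: v3 appears only negated; assign v3 = False.
v8 occurs only positively in the remaining clauses — set v8 = True.
Branch on v1: take v1 = True.
  then v4 is forced to False.
For the remaining variables, v2 = False, v5 = False, v6 = False, v7 = True, v9 = True, v10 = True, v11 = True, v12 = True, v13 = True works.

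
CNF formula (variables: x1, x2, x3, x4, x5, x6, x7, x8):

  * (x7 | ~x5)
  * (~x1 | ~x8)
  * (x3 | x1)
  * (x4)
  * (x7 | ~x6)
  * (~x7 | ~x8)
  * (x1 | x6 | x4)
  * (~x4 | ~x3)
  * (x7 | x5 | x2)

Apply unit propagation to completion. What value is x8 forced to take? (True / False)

Unit clause (x4) sets x4 = True.
(~x4 | ~x3): since x4 = True, the clause reduces to (~x3). x3 = False.
(x3 | x1) with x3 = False leaves only x1, so x1 = True.
From (~x1 | ~x8) and x1 = True: x8 = False.

False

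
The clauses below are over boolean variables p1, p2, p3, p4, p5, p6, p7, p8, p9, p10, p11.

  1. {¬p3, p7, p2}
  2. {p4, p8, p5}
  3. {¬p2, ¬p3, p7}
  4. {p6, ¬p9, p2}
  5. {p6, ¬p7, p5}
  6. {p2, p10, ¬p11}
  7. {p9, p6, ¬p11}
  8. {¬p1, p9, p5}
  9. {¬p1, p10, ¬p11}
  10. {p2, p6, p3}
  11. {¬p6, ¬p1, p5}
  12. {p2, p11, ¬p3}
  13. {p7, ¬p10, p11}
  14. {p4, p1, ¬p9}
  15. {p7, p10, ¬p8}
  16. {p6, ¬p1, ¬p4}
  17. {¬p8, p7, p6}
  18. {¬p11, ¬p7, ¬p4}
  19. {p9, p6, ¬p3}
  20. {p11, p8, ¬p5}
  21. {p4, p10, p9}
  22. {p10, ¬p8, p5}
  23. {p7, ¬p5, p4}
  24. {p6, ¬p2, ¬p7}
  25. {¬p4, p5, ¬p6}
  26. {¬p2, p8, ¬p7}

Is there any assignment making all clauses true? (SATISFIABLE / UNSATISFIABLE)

SATISFIABLE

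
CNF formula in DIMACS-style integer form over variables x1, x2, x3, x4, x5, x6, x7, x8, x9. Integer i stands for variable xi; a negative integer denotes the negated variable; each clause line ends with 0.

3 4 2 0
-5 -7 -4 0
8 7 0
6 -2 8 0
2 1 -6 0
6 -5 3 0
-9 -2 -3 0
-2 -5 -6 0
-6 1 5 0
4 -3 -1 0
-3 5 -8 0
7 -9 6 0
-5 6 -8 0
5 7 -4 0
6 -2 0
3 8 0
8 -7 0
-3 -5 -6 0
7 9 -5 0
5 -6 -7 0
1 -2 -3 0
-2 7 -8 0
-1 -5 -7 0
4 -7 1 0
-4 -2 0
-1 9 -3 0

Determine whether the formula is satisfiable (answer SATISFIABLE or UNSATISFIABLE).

Set x1 = False and propagate.
The remaining clauses are satisfied by x2 = False, x3 = False, x4 = True, x5 = False, x6 = False, x7 = True, x8 = True, x9 = True.
So x1 = False, x2 = False, x3 = False, x4 = True, x5 = False, x6 = False, x7 = True, x8 = True, x9 = True is a satisfying assignment.

SATISFIABLE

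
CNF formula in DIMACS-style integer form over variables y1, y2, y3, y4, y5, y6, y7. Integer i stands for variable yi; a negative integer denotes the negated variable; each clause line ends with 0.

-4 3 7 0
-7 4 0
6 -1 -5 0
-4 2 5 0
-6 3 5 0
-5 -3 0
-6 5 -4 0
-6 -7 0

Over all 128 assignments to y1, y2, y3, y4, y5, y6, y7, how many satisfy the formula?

26

Case analysis on y5 and y4:
  y5=T, y4=T: remaining (y1,y2,y3,y6,y7) ∈ {(F,F,F,F,T); (F,T,F,F,T)} — 2.
  y5=T, y4=F: y2 free; 3 ways for (y1,y3,y6,y7) × 2^1 = 6.
  y5=F, y4=T: y1 free; 3 ways for (y2,y3,y6,y7) × 2^1 = 6.
  y5=F, y4=F: y1, y2 free; 3 ways for (y3,y6,y7) × 2^2 = 12.
Total: 2 + 6 + 6 + 12 = 26.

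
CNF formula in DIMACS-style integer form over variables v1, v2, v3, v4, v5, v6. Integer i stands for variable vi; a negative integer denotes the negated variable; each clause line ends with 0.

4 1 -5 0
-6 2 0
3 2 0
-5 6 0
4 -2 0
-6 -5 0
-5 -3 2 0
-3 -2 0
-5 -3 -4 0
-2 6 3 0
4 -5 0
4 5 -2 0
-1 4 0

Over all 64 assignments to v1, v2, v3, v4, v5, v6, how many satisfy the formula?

5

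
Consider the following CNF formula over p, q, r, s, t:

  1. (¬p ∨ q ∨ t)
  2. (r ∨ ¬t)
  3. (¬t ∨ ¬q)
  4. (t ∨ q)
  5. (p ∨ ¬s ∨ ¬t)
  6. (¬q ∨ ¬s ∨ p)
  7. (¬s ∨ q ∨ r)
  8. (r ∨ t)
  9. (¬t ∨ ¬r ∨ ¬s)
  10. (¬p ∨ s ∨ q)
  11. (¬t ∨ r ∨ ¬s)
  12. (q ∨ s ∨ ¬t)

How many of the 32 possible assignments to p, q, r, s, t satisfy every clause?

3

Satisfying assignments:
  p=0 q=1 r=1 s=0 t=0
  p=1 q=1 r=1 s=0 t=0
  p=1 q=1 r=1 s=1 t=0
Count: 3.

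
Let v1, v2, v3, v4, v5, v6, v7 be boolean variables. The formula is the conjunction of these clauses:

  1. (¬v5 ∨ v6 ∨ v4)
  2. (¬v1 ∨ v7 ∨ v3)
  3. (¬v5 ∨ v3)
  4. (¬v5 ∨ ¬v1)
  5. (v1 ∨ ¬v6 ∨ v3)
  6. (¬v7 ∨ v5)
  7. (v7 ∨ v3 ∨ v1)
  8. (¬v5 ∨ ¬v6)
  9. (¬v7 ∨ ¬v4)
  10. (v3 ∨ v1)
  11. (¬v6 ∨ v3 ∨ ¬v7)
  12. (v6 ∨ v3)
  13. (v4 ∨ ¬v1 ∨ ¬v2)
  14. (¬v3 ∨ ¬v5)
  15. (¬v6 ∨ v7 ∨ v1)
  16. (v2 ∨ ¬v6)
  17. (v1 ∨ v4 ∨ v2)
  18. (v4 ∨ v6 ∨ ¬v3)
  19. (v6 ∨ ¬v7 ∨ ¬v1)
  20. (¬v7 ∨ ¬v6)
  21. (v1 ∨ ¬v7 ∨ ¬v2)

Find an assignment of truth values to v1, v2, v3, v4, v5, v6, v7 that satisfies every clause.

v1=1  v2=1  v3=1  v4=1  v5=0  v6=0  v7=0

Try v1 = True.
  then v5 is forced to False.
  then v7 is forced to False.
  then v3 is forced to True.
Set v2 = True and propagate.
  then v4 is forced to True.
v6 is now unconstrained; take v6 = False.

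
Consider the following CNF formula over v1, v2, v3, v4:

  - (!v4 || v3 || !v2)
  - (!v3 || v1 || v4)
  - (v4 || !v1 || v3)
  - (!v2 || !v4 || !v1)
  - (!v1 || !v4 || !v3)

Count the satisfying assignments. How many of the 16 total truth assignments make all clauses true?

8

Case analysis on v4 and v1:
  v4=1, v1=1: remaining (v2,v3) ∈ {(0,0)} — 1.
  v4=1, v1=0: remaining (v2,v3) ∈ {(0,0); (0,1); (1,1)} — 3.
  v4=0, v1=1: remaining (v2,v3) ∈ {(0,1); (1,1)} — 2.
  v4=0, v1=0: remaining (v2,v3) ∈ {(0,0); (1,0)} — 2.
Total: 1 + 3 + 2 + 2 = 8.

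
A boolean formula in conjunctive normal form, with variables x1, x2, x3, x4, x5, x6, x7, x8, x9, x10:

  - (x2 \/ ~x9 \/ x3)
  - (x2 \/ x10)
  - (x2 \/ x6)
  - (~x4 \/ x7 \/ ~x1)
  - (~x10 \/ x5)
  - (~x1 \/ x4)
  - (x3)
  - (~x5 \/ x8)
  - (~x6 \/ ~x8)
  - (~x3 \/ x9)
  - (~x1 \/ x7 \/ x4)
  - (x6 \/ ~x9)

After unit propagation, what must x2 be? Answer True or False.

Unit clause (x3) sets x3 = True.
In (x9 \/ ~x3), ~x3 is now false; x9 must hold, so x9 = True.
In (~x9 \/ x6), ~x9 is now false; x6 must hold, so x6 = True.
From (~x6 \/ ~x8) and x6 = True: x8 = False.
(~x5 \/ x8): since x8 = False, the clause reduces to (~x5). x5 = False.
(x5 \/ ~x10): since x5 = False, the clause reduces to (~x10). x10 = False.
(x10 \/ x2) with x10 = False leaves only x2, so x2 = True.

True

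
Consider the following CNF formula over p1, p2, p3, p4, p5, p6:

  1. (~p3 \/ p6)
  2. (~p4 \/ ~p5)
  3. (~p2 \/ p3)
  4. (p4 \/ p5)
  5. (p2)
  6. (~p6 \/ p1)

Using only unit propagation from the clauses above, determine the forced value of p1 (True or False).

True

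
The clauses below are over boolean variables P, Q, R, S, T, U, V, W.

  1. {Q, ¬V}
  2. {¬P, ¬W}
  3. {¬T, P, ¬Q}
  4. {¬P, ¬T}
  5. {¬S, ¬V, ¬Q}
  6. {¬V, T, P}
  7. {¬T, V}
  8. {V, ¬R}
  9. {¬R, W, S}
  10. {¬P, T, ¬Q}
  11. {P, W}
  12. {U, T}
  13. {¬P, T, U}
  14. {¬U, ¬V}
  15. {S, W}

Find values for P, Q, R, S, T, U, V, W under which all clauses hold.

P = False  Q = True  R = False  S = True  T = False  U = True  V = False  W = True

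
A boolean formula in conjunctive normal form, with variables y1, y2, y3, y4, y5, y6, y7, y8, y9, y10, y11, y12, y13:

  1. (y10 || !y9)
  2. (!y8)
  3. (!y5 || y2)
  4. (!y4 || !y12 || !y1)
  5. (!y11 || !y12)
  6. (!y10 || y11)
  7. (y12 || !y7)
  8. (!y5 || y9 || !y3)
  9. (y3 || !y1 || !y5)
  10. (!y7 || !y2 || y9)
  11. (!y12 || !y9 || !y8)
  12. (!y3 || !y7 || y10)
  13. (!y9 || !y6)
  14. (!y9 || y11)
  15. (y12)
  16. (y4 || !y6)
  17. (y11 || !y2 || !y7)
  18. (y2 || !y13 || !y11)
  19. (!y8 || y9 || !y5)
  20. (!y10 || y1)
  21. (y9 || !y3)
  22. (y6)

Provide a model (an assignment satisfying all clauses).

y1=F  y2=F  y3=F  y4=T  y5=F  y6=T  y7=F  y8=F  y9=F  y10=F  y11=F  y12=T  y13=T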